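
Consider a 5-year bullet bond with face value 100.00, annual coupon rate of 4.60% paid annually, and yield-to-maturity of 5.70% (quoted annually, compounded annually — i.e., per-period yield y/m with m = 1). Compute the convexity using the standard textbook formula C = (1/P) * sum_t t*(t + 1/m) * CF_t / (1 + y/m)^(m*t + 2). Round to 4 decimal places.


Coupon per period c = face * coupon_rate / m = 4.600000
Periods per year m = 1; per-period yield y/m = 0.057000
Number of cashflows N = 5
Cashflows (t years, CF_t, discount factor 1/(1+y/m)^(m*t), PV):
  t = 1.0000: CF_t = 4.600000, DF = 0.946074, PV = 4.351939
  t = 2.0000: CF_t = 4.600000, DF = 0.895056, PV = 4.117256
  t = 3.0000: CF_t = 4.600000, DF = 0.846789, PV = 3.895228
  t = 4.0000: CF_t = 4.600000, DF = 0.801125, PV = 3.685173
  t = 5.0000: CF_t = 104.600000, DF = 0.757923, PV = 79.278742
Price P = sum_t PV_t = 95.328338
Convexity numerator sum_t t*(t + 1/m) * CF_t / (1+y/m)^(m*t + 2):
  t = 1.0000: term = 7.790456
  t = 2.0000: term = 22.111038
  t = 3.0000: term = 41.837347
  t = 4.0000: term = 65.968697
  t = 5.0000: term = 2128.766504
Convexity = (1/P) * sum = 2266.474042 / 95.328338 = 23.775449

Answer: Convexity = 23.7754


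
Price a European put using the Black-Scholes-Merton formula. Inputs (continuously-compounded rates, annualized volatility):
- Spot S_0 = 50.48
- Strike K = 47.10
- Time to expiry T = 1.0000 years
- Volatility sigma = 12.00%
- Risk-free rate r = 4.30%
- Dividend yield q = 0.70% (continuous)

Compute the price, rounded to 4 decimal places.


d1 = (ln(S/K) + (r - q + 0.5*sigma^2) * T) / (sigma * sqrt(T)) = 0.93753514
d2 = d1 - sigma * sqrt(T) = 0.81753514
exp(-rT) = 0.95791139; exp(-qT) = 0.99302444
P = K * exp(-rT) * N(-d2) - S_0 * exp(-qT) * N(-d1)
N(-d1) = 0.17424168; N(-d2) = 0.20681134
P = 47.1000 * 0.95791139 * 0.20681134 - 50.4800 * 0.99302444 * 0.17424168 = 0.5965

Answer: Price = 0.5965


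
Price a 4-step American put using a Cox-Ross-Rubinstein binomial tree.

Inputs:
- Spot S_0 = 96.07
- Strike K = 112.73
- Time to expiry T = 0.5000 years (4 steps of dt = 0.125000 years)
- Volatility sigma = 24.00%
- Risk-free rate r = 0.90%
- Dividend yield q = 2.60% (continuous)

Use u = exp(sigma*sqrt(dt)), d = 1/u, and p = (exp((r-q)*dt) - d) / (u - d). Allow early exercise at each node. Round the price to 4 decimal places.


dt = T/N = 0.125000
u = exp(sigma*sqrt(dt)) = 1.088557; d = 1/u = 0.918647
p = (exp((r-q)*dt) - d) / (u - d) = 0.466306
Discount per step: exp(-r*dt) = 0.998876
Stock lattice S(k, i) with i counting down-moves:
  k=0: S(0,0) = 96.0700
  k=1: S(1,0) = 104.5777; S(1,1) = 88.2545
  k=2: S(2,0) = 113.8387; S(2,1) = 96.0700; S(2,2) = 81.0747
  k=3: S(3,0) = 123.9199; S(3,1) = 104.5777; S(3,2) = 88.2545; S(3,3) = 74.4791
  k=4: S(4,0) = 134.8939; S(4,1) = 113.8387; S(4,2) = 96.0700; S(4,3) = 81.0747; S(4,4) = 68.4200
Terminal payoffs V(N, i) = max(K - S_T, 0):
  V(4,0) = 0.000000; V(4,1) = 0.000000; V(4,2) = 16.660000; V(4,3) = 31.655258; V(4,4) = 44.309955
Backward induction: V(k, i) = exp(-r*dt) * [p * V(k+1, i) + (1-p) * V(k+1, i+1)]; then take max(V_cont, immediate exercise) for American.
  V(3,0) = exp(-r*dt) * [p*0.000000 + (1-p)*0.000000] = 0.000000; exercise = 0.000000; V(3,0) = max -> 0.000000
  V(3,1) = exp(-r*dt) * [p*0.000000 + (1-p)*16.660000] = 8.881343; exercise = 8.152345; V(3,1) = max -> 8.881343
  V(3,2) = exp(-r*dt) * [p*16.660000 + (1-p)*31.655258] = 24.635147; exercise = 24.475536; V(3,2) = max -> 24.635147
  V(3,3) = exp(-r*dt) * [p*31.655258 + (1-p)*44.309955] = 38.365807; exercise = 38.250892; V(3,3) = max -> 38.365807
  V(2,0) = exp(-r*dt) * [p*0.000000 + (1-p)*8.881343] = 4.734589; exercise = 0.000000; V(2,0) = max -> 4.734589
  V(2,1) = exp(-r*dt) * [p*8.881343 + (1-p)*24.635147] = 17.269613; exercise = 16.660000; V(2,1) = max -> 17.269613
  V(2,2) = exp(-r*dt) * [p*24.635147 + (1-p)*38.365807] = 31.927178; exercise = 31.655258; V(2,2) = max -> 31.927178
  V(1,0) = exp(-r*dt) * [p*4.734589 + (1-p)*17.269613] = 11.411609; exercise = 8.152345; V(1,0) = max -> 11.411609
  V(1,1) = exp(-r*dt) * [p*17.269613 + (1-p)*31.927178] = 25.064052; exercise = 24.475536; V(1,1) = max -> 25.064052
  V(0,0) = exp(-r*dt) * [p*11.411609 + (1-p)*25.064052] = 18.676811; exercise = 16.660000; V(0,0) = max -> 18.676811

Answer: Price = V(0,0) = 18.6768


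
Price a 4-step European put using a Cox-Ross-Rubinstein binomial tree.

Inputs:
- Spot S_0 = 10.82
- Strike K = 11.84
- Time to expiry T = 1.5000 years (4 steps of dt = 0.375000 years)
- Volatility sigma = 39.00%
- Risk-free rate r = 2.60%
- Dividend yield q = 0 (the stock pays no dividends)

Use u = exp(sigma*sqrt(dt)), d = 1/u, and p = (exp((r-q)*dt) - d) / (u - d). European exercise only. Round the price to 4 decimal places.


Answer: Price = V(0,0) = 2.4120

Derivation:
dt = T/N = 0.375000
u = exp(sigma*sqrt(dt)) = 1.269757; d = 1/u = 0.787552
p = (exp((r-q)*dt) - d) / (u - d) = 0.460894
Discount per step: exp(-r*dt) = 0.990297
Stock lattice S(k, i) with i counting down-moves:
  k=0: S(0,0) = 10.8200
  k=1: S(1,0) = 13.7388; S(1,1) = 8.5213
  k=2: S(2,0) = 17.4449; S(2,1) = 10.8200; S(2,2) = 6.7110
  k=3: S(3,0) = 22.1508; S(3,1) = 13.7388; S(3,2) = 8.5213; S(3,3) = 5.2853
  k=4: S(4,0) = 28.1261; S(4,1) = 17.4449; S(4,2) = 10.8200; S(4,3) = 6.7110; S(4,4) = 4.1624
Terminal payoffs V(N, i) = max(K - S_T, 0):
  V(4,0) = 0.000000; V(4,1) = 0.000000; V(4,2) = 1.020000; V(4,3) = 5.129015; V(4,4) = 7.677586
Backward induction: V(k, i) = exp(-r*dt) * [p * V(k+1, i) + (1-p) * V(k+1, i+1)].
  V(3,0) = exp(-r*dt) * [p*0.000000 + (1-p)*0.000000] = 0.000000
  V(3,1) = exp(-r*dt) * [p*0.000000 + (1-p)*1.020000] = 0.544552
  V(3,2) = exp(-r*dt) * [p*1.020000 + (1-p)*5.129015] = 3.203803
  V(3,3) = exp(-r*dt) * [p*5.129015 + (1-p)*7.677586] = 6.439868
  V(2,0) = exp(-r*dt) * [p*0.000000 + (1-p)*0.544552] = 0.290723
  V(2,1) = exp(-r*dt) * [p*0.544552 + (1-p)*3.203803] = 1.958976
  V(2,2) = exp(-r*dt) * [p*3.203803 + (1-p)*6.439868] = 4.900371
  V(1,0) = exp(-r*dt) * [p*0.290723 + (1-p)*1.958976] = 1.178540
  V(1,1) = exp(-r*dt) * [p*1.958976 + (1-p)*4.900371] = 3.510306
  V(0,0) = exp(-r*dt) * [p*1.178540 + (1-p)*3.510306] = 2.411976


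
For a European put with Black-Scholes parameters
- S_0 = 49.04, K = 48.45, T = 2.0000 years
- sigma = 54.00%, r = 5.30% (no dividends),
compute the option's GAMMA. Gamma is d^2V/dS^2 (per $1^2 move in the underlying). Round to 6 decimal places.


Answer: Gamma = 0.009225

Derivation:
d1 = 0.5364897105; d2 = -0.2271856132
phi(d1) = 0.3454701148; exp(-qT) = 1.0000000000; exp(-rT) = 0.8994246481
Gamma = exp(-qT) * phi(d1) / (S * sigma * sqrt(T)) = 1.0000000000 * 0.3454701148 / (49.0400 * 0.5400 * 1.4142135624) = 0.009225


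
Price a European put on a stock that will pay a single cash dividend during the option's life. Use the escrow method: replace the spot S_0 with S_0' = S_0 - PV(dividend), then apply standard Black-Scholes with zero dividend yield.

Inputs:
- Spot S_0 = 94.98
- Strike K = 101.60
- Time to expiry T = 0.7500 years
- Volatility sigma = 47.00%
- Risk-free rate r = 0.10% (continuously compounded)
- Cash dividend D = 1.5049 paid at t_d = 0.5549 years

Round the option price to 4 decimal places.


PV(D) = D * exp(-r * t_d) = 1.5049 * 0.99944525 = 1.50406516
S_0' = S_0 - PV(D) = 94.9800 - 1.50406516 = 93.47593484
d1 = (ln(S_0'/K) + (r + sigma^2/2)*T) / (sigma*sqrt(T)) = 0.00060926
d2 = d1 - sigma*sqrt(T) = -0.40642268
exp(-rT) = 0.99925028
N(-d1) = 0.49975694; N(-d2) = 0.65778397
P = K * exp(-rT) * N(-d2) - S_0' * N(-d1) = 101.6000 * 0.99925028 * 0.65778397 - 93.47593484 * 0.49975694 = 20.0655

Answer: Price = 20.0655


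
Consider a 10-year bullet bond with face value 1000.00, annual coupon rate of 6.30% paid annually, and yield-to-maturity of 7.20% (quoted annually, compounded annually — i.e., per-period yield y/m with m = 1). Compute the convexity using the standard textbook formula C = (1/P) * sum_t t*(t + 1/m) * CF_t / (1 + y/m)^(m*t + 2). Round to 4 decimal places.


Coupon per period c = face * coupon_rate / m = 63.000000
Periods per year m = 1; per-period yield y/m = 0.072000
Number of cashflows N = 10
Cashflows (t years, CF_t, discount factor 1/(1+y/m)^(m*t), PV):
  t = 1.0000: CF_t = 63.000000, DF = 0.932836, PV = 58.768657
  t = 2.0000: CF_t = 63.000000, DF = 0.870183, PV = 54.821508
  t = 3.0000: CF_t = 63.000000, DF = 0.811738, PV = 51.139467
  t = 4.0000: CF_t = 63.000000, DF = 0.757218, PV = 47.704726
  t = 5.0000: CF_t = 63.000000, DF = 0.706360, PV = 44.500677
  t = 6.0000: CF_t = 63.000000, DF = 0.658918, PV = 41.511826
  t = 7.0000: CF_t = 63.000000, DF = 0.614662, PV = 38.723718
  t = 8.0000: CF_t = 63.000000, DF = 0.573379, PV = 36.122872
  t = 9.0000: CF_t = 63.000000, DF = 0.534868, PV = 33.696709
  t = 10.0000: CF_t = 1063.000000, DF = 0.498944, PV = 530.377890
Price P = sum_t PV_t = 937.368049
Convexity numerator sum_t t*(t + 1/m) * CF_t / (1+y/m)^(m*t + 2):
  t = 1.0000: term = 102.278933
  t = 2.0000: term = 286.228358
  t = 3.0000: term = 534.008130
  t = 4.0000: term = 830.236520
  t = 5.0000: term = 1161.711549
  t = 6.0000: term = 1517.160604
  t = 7.0000: term = 1887.015677
  t = 8.0000: term = 2263.211766
  t = 9.0000: term = 2639.006257
  t = 10.0000: term = 50767.821222
Convexity = (1/P) * sum = 61988.679016 / 937.368049 = 66.130565

Answer: Convexity = 66.1306


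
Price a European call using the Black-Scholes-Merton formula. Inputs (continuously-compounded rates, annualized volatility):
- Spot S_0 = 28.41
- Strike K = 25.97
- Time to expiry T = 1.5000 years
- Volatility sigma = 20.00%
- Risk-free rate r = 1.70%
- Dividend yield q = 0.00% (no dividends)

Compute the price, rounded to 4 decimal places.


d1 = (ln(S/K) + (r - q + 0.5*sigma^2) * T) / (sigma * sqrt(T)) = 0.59318138
d2 = d1 - sigma * sqrt(T) = 0.34823240
exp(-rT) = 0.97482238; exp(-qT) = 1.00000000
C = S_0 * exp(-qT) * N(d1) - K * exp(-rT) * N(d2)
N(d1) = 0.72347011; N(d2) = 0.63616717
C = 28.4100 * 1.00000000 * 0.72347011 - 25.9700 * 0.97482238 * 0.63616717 = 4.4485

Answer: Price = 4.4485


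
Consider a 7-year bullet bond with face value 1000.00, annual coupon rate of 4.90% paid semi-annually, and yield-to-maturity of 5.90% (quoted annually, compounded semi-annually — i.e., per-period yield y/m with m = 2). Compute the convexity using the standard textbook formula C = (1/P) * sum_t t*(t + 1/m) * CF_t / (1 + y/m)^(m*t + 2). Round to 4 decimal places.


Answer: Convexity = 39.9900

Derivation:
Coupon per period c = face * coupon_rate / m = 24.500000
Periods per year m = 2; per-period yield y/m = 0.029500
Number of cashflows N = 14
Cashflows (t years, CF_t, discount factor 1/(1+y/m)^(m*t), PV):
  t = 0.5000: CF_t = 24.500000, DF = 0.971345, PV = 23.797960
  t = 1.0000: CF_t = 24.500000, DF = 0.943512, PV = 23.116037
  t = 1.5000: CF_t = 24.500000, DF = 0.916476, PV = 22.453654
  t = 2.0000: CF_t = 24.500000, DF = 0.890214, PV = 21.810252
  t = 2.5000: CF_t = 24.500000, DF = 0.864706, PV = 21.185286
  t = 3.0000: CF_t = 24.500000, DF = 0.839928, PV = 20.578228
  t = 3.5000: CF_t = 24.500000, DF = 0.815860, PV = 19.988566
  t = 4.0000: CF_t = 24.500000, DF = 0.792482, PV = 19.415799
  t = 4.5000: CF_t = 24.500000, DF = 0.769773, PV = 18.859446
  t = 5.0000: CF_t = 24.500000, DF = 0.747716, PV = 18.319034
  t = 5.5000: CF_t = 24.500000, DF = 0.726290, PV = 17.794108
  t = 6.0000: CF_t = 24.500000, DF = 0.705479, PV = 17.284223
  t = 6.5000: CF_t = 24.500000, DF = 0.685263, PV = 16.788949
  t = 7.0000: CF_t = 1024.500000, DF = 0.665627, PV = 681.935107
Price P = sum_t PV_t = 943.326651
Convexity numerator sum_t t*(t + 1/m) * CF_t / (1+y/m)^(m*t + 2):
  t = 0.5000: term = 11.226827
  t = 1.0000: term = 32.715378
  t = 1.5000: term = 63.555858
  t = 2.0000: term = 102.891141
  t = 2.5000: term = 149.914241
  t = 3.0000: term = 203.865894
  t = 3.5000: term = 264.032241
  t = 4.0000: term = 329.742617
  t = 4.5000: term = 400.367432
  t = 5.0000: term = 475.316146
  t = 5.5000: term = 554.035332
  t = 6.0000: term = 636.006828
  t = 6.5000: term = 720.745960
  t = 7.0000: term = 33779.222635
Convexity = (1/P) * sum = 37723.638528 / 943.326651 = 39.990006


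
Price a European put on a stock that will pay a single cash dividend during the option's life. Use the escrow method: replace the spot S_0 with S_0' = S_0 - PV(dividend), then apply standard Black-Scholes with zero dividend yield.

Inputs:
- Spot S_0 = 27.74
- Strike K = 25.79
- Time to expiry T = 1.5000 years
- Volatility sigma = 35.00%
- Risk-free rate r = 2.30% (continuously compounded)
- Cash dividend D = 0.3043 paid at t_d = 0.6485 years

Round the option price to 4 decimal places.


PV(D) = D * exp(-r * t_d) = 0.3043 * 0.98519519 = 0.29979489
S_0' = S_0 - PV(D) = 27.7400 - 0.29979489 = 27.44020511
d1 = (ln(S_0'/K) + (r + sigma^2/2)*T) / (sigma*sqrt(T)) = 0.43950251
d2 = d1 - sigma*sqrt(T) = 0.01084181
exp(-rT) = 0.96608834
N(-d1) = 0.33014873; N(-d2) = 0.49567483
P = K * exp(-rT) * N(-d2) - S_0' * N(-d1) = 25.7900 * 0.96608834 * 0.49567483 - 27.44020511 * 0.33014873 = 3.2906

Answer: Price = 3.2906


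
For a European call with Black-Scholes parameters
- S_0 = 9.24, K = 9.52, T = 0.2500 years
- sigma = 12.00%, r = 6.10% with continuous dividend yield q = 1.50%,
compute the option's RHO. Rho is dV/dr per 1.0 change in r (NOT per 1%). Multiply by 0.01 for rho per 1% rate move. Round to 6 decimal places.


Answer: Rho = 0.863709

Derivation:
d1 = -0.2758827192; d2 = -0.3358827192
phi(d1) = 0.3840455281; exp(-qT) = 0.9962570225; exp(-rT) = 0.9848656924
N(d2) = 0.3684796544
Rho = K*T*exp(-rT)*N(d2) = 9.5200 * 0.2500 * 0.9848656924 * 0.3684796544 = 0.863709


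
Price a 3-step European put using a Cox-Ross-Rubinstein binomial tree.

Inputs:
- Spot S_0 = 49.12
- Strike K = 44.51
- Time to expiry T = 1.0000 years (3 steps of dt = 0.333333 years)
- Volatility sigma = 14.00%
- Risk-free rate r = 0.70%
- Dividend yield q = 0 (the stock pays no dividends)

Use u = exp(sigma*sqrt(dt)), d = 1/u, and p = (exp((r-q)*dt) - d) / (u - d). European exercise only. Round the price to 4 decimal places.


dt = T/N = 0.333333
u = exp(sigma*sqrt(dt)) = 1.084186; d = 1/u = 0.922351
p = (exp((r-q)*dt) - d) / (u - d) = 0.494239
Discount per step: exp(-r*dt) = 0.997669
Stock lattice S(k, i) with i counting down-moves:
  k=0: S(0,0) = 49.1200
  k=1: S(1,0) = 53.2552; S(1,1) = 45.3059
  k=2: S(2,0) = 57.7385; S(2,1) = 49.1200; S(2,2) = 41.7880
  k=3: S(3,0) = 62.5993; S(3,1) = 53.2552; S(3,2) = 45.3059; S(3,3) = 38.5432
Terminal payoffs V(N, i) = max(K - S_T, 0):
  V(3,0) = 0.000000; V(3,1) = 0.000000; V(3,2) = 0.000000; V(3,3) = 5.966820
Backward induction: V(k, i) = exp(-r*dt) * [p * V(k+1, i) + (1-p) * V(k+1, i+1)].
  V(2,0) = exp(-r*dt) * [p*0.000000 + (1-p)*0.000000] = 0.000000
  V(2,1) = exp(-r*dt) * [p*0.000000 + (1-p)*0.000000] = 0.000000
  V(2,2) = exp(-r*dt) * [p*0.000000 + (1-p)*5.966820] = 3.010754
  V(1,0) = exp(-r*dt) * [p*0.000000 + (1-p)*0.000000] = 0.000000
  V(1,1) = exp(-r*dt) * [p*0.000000 + (1-p)*3.010754] = 1.519174
  V(0,0) = exp(-r*dt) * [p*0.000000 + (1-p)*1.519174] = 0.766549

Answer: Price = V(0,0) = 0.7665


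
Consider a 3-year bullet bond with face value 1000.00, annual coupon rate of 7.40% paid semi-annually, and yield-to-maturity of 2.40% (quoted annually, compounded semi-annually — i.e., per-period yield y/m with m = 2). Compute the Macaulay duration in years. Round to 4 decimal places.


Coupon per period c = face * coupon_rate / m = 37.000000
Periods per year m = 2; per-period yield y/m = 0.012000
Number of cashflows N = 6
Cashflows (t years, CF_t, discount factor 1/(1+y/m)^(m*t), PV):
  t = 0.5000: CF_t = 37.000000, DF = 0.988142, PV = 36.561265
  t = 1.0000: CF_t = 37.000000, DF = 0.976425, PV = 36.127732
  t = 1.5000: CF_t = 37.000000, DF = 0.964847, PV = 35.699340
  t = 2.0000: CF_t = 37.000000, DF = 0.953406, PV = 35.276028
  t = 2.5000: CF_t = 37.000000, DF = 0.942101, PV = 34.857735
  t = 3.0000: CF_t = 1037.000000, DF = 0.930930, PV = 965.374185
Price P = sum_t PV_t = 1143.896285
Macaulay numerator sum_t t * PV_t:
  t * PV_t at t = 0.5000: 18.280632
  t * PV_t at t = 1.0000: 36.127732
  t * PV_t at t = 1.5000: 53.549010
  t * PV_t at t = 2.0000: 70.552055
  t * PV_t at t = 2.5000: 87.144337
  t * PV_t at t = 3.0000: 2896.122556
Macaulay duration D = (sum_t t * PV_t) / P = 3161.776323 / 1143.896285 = 2.764041

Answer: Macaulay duration = 2.7640 years


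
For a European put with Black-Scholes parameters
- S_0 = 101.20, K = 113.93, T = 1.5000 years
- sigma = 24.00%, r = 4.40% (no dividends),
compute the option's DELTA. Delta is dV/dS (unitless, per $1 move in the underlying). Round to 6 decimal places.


Answer: Delta = -0.512600

Derivation:
d1 = -0.0315898032; d2 = -0.3255285723
phi(d1) = 0.3987432747; exp(-qT) = 1.0000000000; exp(-rT) = 0.9361308643
N(-d1) = 0.5126004124
Delta = -exp(-qT) * N(-d1) = -1.0000000000 * 0.5126004124 = -0.512600


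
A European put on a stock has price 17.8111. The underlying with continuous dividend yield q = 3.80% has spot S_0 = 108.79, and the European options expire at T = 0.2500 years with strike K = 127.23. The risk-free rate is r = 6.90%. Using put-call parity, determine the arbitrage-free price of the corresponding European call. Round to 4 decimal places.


Put-call parity: C - P = S_0 * exp(-qT) - K * exp(-rT).
S_0 * exp(-qT) = 108.7900 * 0.99054498 = 107.76138864
K * exp(-rT) = 127.2300 * 0.98289793 = 125.05410356
C = P + S*exp(-qT) - K*exp(-rT)
C = 17.8111 + 107.76138864 - 125.05410356 = 0.5184

Answer: Call price = 0.5184


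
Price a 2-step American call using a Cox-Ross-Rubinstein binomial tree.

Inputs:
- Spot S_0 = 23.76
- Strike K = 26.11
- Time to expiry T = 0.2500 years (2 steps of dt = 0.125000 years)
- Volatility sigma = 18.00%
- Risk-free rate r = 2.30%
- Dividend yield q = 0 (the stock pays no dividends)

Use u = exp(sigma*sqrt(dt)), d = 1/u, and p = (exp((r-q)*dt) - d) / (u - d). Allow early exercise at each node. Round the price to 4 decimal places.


Answer: Price = V(0,0) = 0.2234

Derivation:
dt = T/N = 0.125000
u = exp(sigma*sqrt(dt)) = 1.065708; d = 1/u = 0.938343
p = (exp((r-q)*dt) - d) / (u - d) = 0.506701
Discount per step: exp(-r*dt) = 0.997129
Stock lattice S(k, i) with i counting down-moves:
  k=0: S(0,0) = 23.7600
  k=1: S(1,0) = 25.3212; S(1,1) = 22.2950
  k=2: S(2,0) = 26.9850; S(2,1) = 23.7600; S(2,2) = 20.9204
Terminal payoffs V(N, i) = max(S_T - K, 0):
  V(2,0) = 0.875042; V(2,1) = 0.000000; V(2,2) = 0.000000
Backward induction: V(k, i) = exp(-r*dt) * [p * V(k+1, i) + (1-p) * V(k+1, i+1)]; then take max(V_cont, immediate exercise) for American.
  V(1,0) = exp(-r*dt) * [p*0.875042 + (1-p)*0.000000] = 0.442112; exercise = 0.000000; V(1,0) = max -> 0.442112
  V(1,1) = exp(-r*dt) * [p*0.000000 + (1-p)*0.000000] = 0.000000; exercise = 0.000000; V(1,1) = max -> 0.000000
  V(0,0) = exp(-r*dt) * [p*0.442112 + (1-p)*0.000000] = 0.223375; exercise = 0.000000; V(0,0) = max -> 0.223375


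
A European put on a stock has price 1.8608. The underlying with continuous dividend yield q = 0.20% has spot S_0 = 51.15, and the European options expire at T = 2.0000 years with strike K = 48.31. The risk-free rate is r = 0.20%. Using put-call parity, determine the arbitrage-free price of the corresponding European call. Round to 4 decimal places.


Put-call parity: C - P = S_0 * exp(-qT) - K * exp(-rT).
S_0 * exp(-qT) = 51.1500 * 0.99600799 = 50.94580865
K * exp(-rT) = 48.3100 * 0.99600799 = 48.11714597
C = P + S*exp(-qT) - K*exp(-rT)
C = 1.8608 + 50.94580865 - 48.11714597 = 4.6895

Answer: Call price = 4.6895


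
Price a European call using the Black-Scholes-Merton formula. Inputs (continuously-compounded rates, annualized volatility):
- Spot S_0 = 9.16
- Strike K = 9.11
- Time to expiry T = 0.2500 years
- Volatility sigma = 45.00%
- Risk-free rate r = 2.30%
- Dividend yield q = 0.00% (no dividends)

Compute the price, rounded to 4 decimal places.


d1 = (ln(S/K) + (r - q + 0.5*sigma^2) * T) / (sigma * sqrt(T)) = 0.16238208
d2 = d1 - sigma * sqrt(T) = -0.06261792
exp(-rT) = 0.99426650; exp(-qT) = 1.00000000
C = S_0 * exp(-qT) * N(d1) - K * exp(-rT) * N(d2)
N(d1) = 0.56449751; N(d2) = 0.47503538
C = 9.1600 * 1.00000000 * 0.56449751 - 9.1100 * 0.99426650 * 0.47503538 = 0.8680

Answer: Price = 0.8680


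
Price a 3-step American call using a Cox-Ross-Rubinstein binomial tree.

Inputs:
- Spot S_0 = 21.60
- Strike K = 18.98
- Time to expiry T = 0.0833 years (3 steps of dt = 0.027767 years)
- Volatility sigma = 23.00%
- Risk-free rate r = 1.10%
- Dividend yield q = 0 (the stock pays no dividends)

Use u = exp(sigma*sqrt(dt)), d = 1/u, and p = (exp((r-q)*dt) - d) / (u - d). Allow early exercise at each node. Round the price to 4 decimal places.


dt = T/N = 0.027767
u = exp(sigma*sqrt(dt)) = 1.039070; d = 1/u = 0.962399
p = (exp((r-q)*dt) - d) / (u - d) = 0.494404
Discount per step: exp(-r*dt) = 0.999695
Stock lattice S(k, i) with i counting down-moves:
  k=0: S(0,0) = 21.6000
  k=1: S(1,0) = 22.4439; S(1,1) = 20.7878
  k=2: S(2,0) = 23.3208; S(2,1) = 21.6000; S(2,2) = 20.0062
  k=3: S(3,0) = 24.2319; S(3,1) = 22.4439; S(3,2) = 20.7878; S(3,3) = 19.2540
Terminal payoffs V(N, i) = max(S_T - K, 0):
  V(3,0) = 5.251909; V(3,1) = 3.463903; V(3,2) = 1.807829; V(3,3) = 0.273952
Backward induction: V(k, i) = exp(-r*dt) * [p * V(k+1, i) + (1-p) * V(k+1, i+1)]; then take max(V_cont, immediate exercise) for American.
  V(2,0) = exp(-r*dt) * [p*5.251909 + (1-p)*3.463903] = 4.346572; exercise = 4.340776; V(2,0) = max -> 4.346572
  V(2,1) = exp(-r*dt) * [p*3.463903 + (1-p)*1.807829] = 2.625796; exercise = 2.620000; V(2,1) = max -> 2.625796
  V(2,2) = exp(-r*dt) * [p*1.807829 + (1-p)*0.273952] = 1.031991; exercise = 1.026195; V(2,2) = max -> 1.031991
  V(1,0) = exp(-r*dt) * [p*4.346572 + (1-p)*2.625796] = 3.475493; exercise = 3.463903; V(1,0) = max -> 3.475493
  V(1,1) = exp(-r*dt) * [p*2.625796 + (1-p)*1.031991] = 1.819419; exercise = 1.807829; V(1,1) = max -> 1.819419
  V(0,0) = exp(-r*dt) * [p*3.475493 + (1-p)*1.819419] = 2.637383; exercise = 2.620000; V(0,0) = max -> 2.637383

Answer: Price = V(0,0) = 2.6374


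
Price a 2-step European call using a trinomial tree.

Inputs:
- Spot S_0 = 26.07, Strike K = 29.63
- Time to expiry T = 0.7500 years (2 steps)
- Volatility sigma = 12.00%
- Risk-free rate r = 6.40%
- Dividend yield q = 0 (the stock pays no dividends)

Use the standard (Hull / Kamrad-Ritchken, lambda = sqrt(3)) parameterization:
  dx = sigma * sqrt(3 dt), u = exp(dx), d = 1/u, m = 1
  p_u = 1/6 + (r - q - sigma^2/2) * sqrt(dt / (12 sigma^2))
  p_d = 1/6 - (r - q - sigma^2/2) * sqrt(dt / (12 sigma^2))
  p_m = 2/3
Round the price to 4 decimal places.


dt = T/N = 0.375000; dx = sigma*sqrt(3*dt) = 0.127279
u = exp(dx) = 1.135734; d = 1/u = 0.880488
p_u = 0.250341, p_m = 0.666667, p_d = 0.082992
Discount per step: exp(-r*dt) = 0.976286
Stock lattice S(k, j) with j the centered position index:
  k=0: S(0,+0) = 26.0700
  k=1: S(1,-1) = 22.9543; S(1,+0) = 26.0700; S(1,+1) = 29.6086
  k=2: S(2,-2) = 20.2110; S(2,-1) = 22.9543; S(2,+0) = 26.0700; S(2,+1) = 29.6086; S(2,+2) = 33.6275
Terminal payoffs V(N, j) = max(S_T - K, 0):
  V(2,-2) = 0.000000; V(2,-1) = 0.000000; V(2,+0) = 0.000000; V(2,+1) = 0.000000; V(2,+2) = 3.997483
Backward induction: V(k, j) = exp(-r*dt) * [p_u * V(k+1, j+1) + p_m * V(k+1, j) + p_d * V(k+1, j-1)]
  V(1,-1) = exp(-r*dt) * [p_u*0.000000 + p_m*0.000000 + p_d*0.000000] = 0.000000
  V(1,+0) = exp(-r*dt) * [p_u*0.000000 + p_m*0.000000 + p_d*0.000000] = 0.000000
  V(1,+1) = exp(-r*dt) * [p_u*3.997483 + p_m*0.000000 + p_d*0.000000] = 0.977002
  V(0,+0) = exp(-r*dt) * [p_u*0.977002 + p_m*0.000000 + p_d*0.000000] = 0.238783

Answer: Price = V(0,0) = 0.2388


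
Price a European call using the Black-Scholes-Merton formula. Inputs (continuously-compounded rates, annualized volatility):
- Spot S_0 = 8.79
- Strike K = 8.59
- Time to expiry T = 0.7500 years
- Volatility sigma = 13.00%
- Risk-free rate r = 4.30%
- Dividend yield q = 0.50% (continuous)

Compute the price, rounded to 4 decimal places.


d1 = (ln(S/K) + (r - q + 0.5*sigma^2) * T) / (sigma * sqrt(T)) = 0.51387261
d2 = d1 - sigma * sqrt(T) = 0.40128931
exp(-rT) = 0.96826449; exp(-qT) = 0.99625702
C = S_0 * exp(-qT) * N(d1) - K * exp(-rT) * N(d2)
N(d1) = 0.69632947; N(d2) = 0.65589643
C = 8.7900 * 0.99625702 * 0.69632947 - 8.5900 * 0.96826449 * 0.65589643 = 0.6425

Answer: Price = 0.6425


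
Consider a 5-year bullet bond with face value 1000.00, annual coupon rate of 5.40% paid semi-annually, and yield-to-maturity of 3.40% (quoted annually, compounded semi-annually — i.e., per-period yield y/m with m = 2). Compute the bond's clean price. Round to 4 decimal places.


Coupon per period c = face * coupon_rate / m = 27.000000
Periods per year m = 2; per-period yield y/m = 0.017000
Number of cashflows N = 10
Cashflows (t years, CF_t, discount factor 1/(1+y/m)^(m*t), PV):
  t = 0.5000: CF_t = 27.000000, DF = 0.983284, PV = 26.548673
  t = 1.0000: CF_t = 27.000000, DF = 0.966848, PV = 26.104889
  t = 1.5000: CF_t = 27.000000, DF = 0.950686, PV = 25.668525
  t = 2.0000: CF_t = 27.000000, DF = 0.934795, PV = 25.239454
  t = 2.5000: CF_t = 27.000000, DF = 0.919169, PV = 24.817555
  t = 3.0000: CF_t = 27.000000, DF = 0.903804, PV = 24.402709
  t = 3.5000: CF_t = 27.000000, DF = 0.888696, PV = 23.994798
  t = 4.0000: CF_t = 27.000000, DF = 0.873841, PV = 23.593705
  t = 4.5000: CF_t = 27.000000, DF = 0.859234, PV = 23.199316
  t = 5.0000: CF_t = 1027.000000, DF = 0.844871, PV = 867.682652
Price P = sum_t PV_t = 1091.252276

Answer: Price = 1091.2523


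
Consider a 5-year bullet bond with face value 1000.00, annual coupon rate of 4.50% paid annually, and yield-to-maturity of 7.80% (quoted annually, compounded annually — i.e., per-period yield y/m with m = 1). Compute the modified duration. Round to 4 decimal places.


Answer: Modified duration = 4.2230

Derivation:
Coupon per period c = face * coupon_rate / m = 45.000000
Periods per year m = 1; per-period yield y/m = 0.078000
Number of cashflows N = 5
Cashflows (t years, CF_t, discount factor 1/(1+y/m)^(m*t), PV):
  t = 1.0000: CF_t = 45.000000, DF = 0.927644, PV = 41.743970
  t = 2.0000: CF_t = 45.000000, DF = 0.860523, PV = 38.723535
  t = 3.0000: CF_t = 45.000000, DF = 0.798259, PV = 35.921646
  t = 4.0000: CF_t = 45.000000, DF = 0.740500, PV = 33.322492
  t = 5.0000: CF_t = 1045.000000, DF = 0.686920, PV = 717.831457
Price P = sum_t PV_t = 867.543100
First compute Macaulay numerator sum_t t * PV_t:
  t * PV_t at t = 1.0000: 41.743970
  t * PV_t at t = 2.0000: 77.447069
  t * PV_t at t = 3.0000: 107.764939
  t * PV_t at t = 4.0000: 133.289967
  t * PV_t at t = 5.0000: 3589.157285
Macaulay duration D = 3949.403231 / 867.543100 = 4.552400
Modified duration = D / (1 + y/m) = 4.552400 / (1 + 0.078000) = 4.223006


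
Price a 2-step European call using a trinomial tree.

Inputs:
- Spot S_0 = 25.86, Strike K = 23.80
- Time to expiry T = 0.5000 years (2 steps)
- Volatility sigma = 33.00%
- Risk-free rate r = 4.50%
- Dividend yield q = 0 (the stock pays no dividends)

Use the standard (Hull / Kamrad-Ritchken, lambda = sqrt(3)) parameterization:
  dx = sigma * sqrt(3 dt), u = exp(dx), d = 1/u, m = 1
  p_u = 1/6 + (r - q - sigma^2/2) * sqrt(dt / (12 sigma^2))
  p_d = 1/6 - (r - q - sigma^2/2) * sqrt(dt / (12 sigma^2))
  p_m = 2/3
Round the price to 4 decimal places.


dt = T/N = 0.250000; dx = sigma*sqrt(3*dt) = 0.285788
u = exp(dx) = 1.330811; d = 1/u = 0.751422
p_u = 0.162533, p_m = 0.666667, p_d = 0.170800
Discount per step: exp(-r*dt) = 0.988813
Stock lattice S(k, j) with j the centered position index:
  k=0: S(0,+0) = 25.8600
  k=1: S(1,-1) = 19.4318; S(1,+0) = 25.8600; S(1,+1) = 34.4148
  k=2: S(2,-2) = 14.6014; S(2,-1) = 19.4318; S(2,+0) = 25.8600; S(2,+1) = 34.4148; S(2,+2) = 45.7995
Terminal payoffs V(N, j) = max(S_T - K, 0):
  V(2,-2) = 0.000000; V(2,-1) = 0.000000; V(2,+0) = 2.060000; V(2,+1) = 10.614767; V(2,+2) = 21.999544
Backward induction: V(k, j) = exp(-r*dt) * [p_u * V(k+1, j+1) + p_m * V(k+1, j) + p_d * V(k+1, j-1)]
  V(1,-1) = exp(-r*dt) * [p_u*2.060000 + p_m*0.000000 + p_d*0.000000] = 0.331073
  V(1,+0) = exp(-r*dt) * [p_u*10.614767 + p_m*2.060000 + p_d*0.000000] = 3.063923
  V(1,+1) = exp(-r*dt) * [p_u*21.999544 + p_m*10.614767 + p_d*2.060000] = 10.880918
  V(0,+0) = exp(-r*dt) * [p_u*10.880918 + p_m*3.063923 + p_d*0.331073] = 3.824408

Answer: Price = V(0,0) = 3.8244


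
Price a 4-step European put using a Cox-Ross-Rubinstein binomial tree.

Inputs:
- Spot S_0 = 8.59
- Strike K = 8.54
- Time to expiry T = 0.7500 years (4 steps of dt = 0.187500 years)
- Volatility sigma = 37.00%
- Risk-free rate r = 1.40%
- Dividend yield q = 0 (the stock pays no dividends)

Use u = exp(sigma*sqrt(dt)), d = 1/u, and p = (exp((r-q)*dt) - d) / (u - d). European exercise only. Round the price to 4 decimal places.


Answer: Price = V(0,0) = 0.9602

Derivation:
dt = T/N = 0.187500
u = exp(sigma*sqrt(dt)) = 1.173763; d = 1/u = 0.851961
p = (exp((r-q)*dt) - d) / (u - d) = 0.468200
Discount per step: exp(-r*dt) = 0.997378
Stock lattice S(k, i) with i counting down-moves:
  k=0: S(0,0) = 8.5900
  k=1: S(1,0) = 10.0826; S(1,1) = 7.3183
  k=2: S(2,0) = 11.8346; S(2,1) = 8.5900; S(2,2) = 6.2349
  k=3: S(3,0) = 13.8910; S(3,1) = 10.0826; S(3,2) = 7.3183; S(3,3) = 5.3119
  k=4: S(4,0) = 16.3048; S(4,1) = 11.8346; S(4,2) = 8.5900; S(4,3) = 6.2349; S(4,4) = 4.5256
Terminal payoffs V(N, i) = max(K - S_T, 0):
  V(4,0) = 0.000000; V(4,1) = 0.000000; V(4,2) = 0.000000; V(4,3) = 2.305058; V(4,4) = 4.014446
Backward induction: V(k, i) = exp(-r*dt) * [p * V(k+1, i) + (1-p) * V(k+1, i+1)].
  V(3,0) = exp(-r*dt) * [p*0.000000 + (1-p)*0.000000] = 0.000000
  V(3,1) = exp(-r*dt) * [p*0.000000 + (1-p)*0.000000] = 0.000000
  V(3,2) = exp(-r*dt) * [p*0.000000 + (1-p)*2.305058] = 1.222617
  V(3,3) = exp(-r*dt) * [p*2.305058 + (1-p)*4.014446] = 3.205685
  V(2,0) = exp(-r*dt) * [p*0.000000 + (1-p)*0.000000] = 0.000000
  V(2,1) = exp(-r*dt) * [p*0.000000 + (1-p)*1.222617] = 0.648483
  V(2,2) = exp(-r*dt) * [p*1.222617 + (1-p)*3.205685] = 2.271243
  V(1,0) = exp(-r*dt) * [p*0.000000 + (1-p)*0.648483] = 0.343960
  V(1,1) = exp(-r*dt) * [p*0.648483 + (1-p)*2.271243] = 1.507505
  V(0,0) = exp(-r*dt) * [p*0.343960 + (1-p)*1.507505] = 0.960210


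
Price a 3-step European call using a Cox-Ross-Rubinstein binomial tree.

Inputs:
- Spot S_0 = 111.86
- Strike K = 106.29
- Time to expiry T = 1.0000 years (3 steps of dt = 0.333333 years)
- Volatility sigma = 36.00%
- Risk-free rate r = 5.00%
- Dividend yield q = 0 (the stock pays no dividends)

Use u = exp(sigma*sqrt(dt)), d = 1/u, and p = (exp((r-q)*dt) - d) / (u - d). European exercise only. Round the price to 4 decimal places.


dt = T/N = 0.333333
u = exp(sigma*sqrt(dt)) = 1.231024; d = 1/u = 0.812332
p = (exp((r-q)*dt) - d) / (u - d) = 0.488365
Discount per step: exp(-r*dt) = 0.983471
Stock lattice S(k, i) with i counting down-moves:
  k=0: S(0,0) = 111.8600
  k=1: S(1,0) = 137.7023; S(1,1) = 90.8675
  k=2: S(2,0) = 169.5148; S(2,1) = 111.8600; S(2,2) = 73.8146
  k=3: S(3,0) = 208.6767; S(3,1) = 137.7023; S(3,2) = 90.8675; S(3,3) = 59.9619
Terminal payoffs V(N, i) = max(S_T - K, 0):
  V(3,0) = 102.386745; V(3,1) = 31.412311; V(3,2) = 0.000000; V(3,3) = 0.000000
Backward induction: V(k, i) = exp(-r*dt) * [p * V(k+1, i) + (1-p) * V(k+1, i+1)].
  V(2,0) = exp(-r*dt) * [p*102.386745 + (1-p)*31.412311] = 64.981627
  V(2,1) = exp(-r*dt) * [p*31.412311 + (1-p)*0.000000] = 15.087109
  V(2,2) = exp(-r*dt) * [p*0.000000 + (1-p)*0.000000] = 0.000000
  V(1,0) = exp(-r*dt) * [p*64.981627 + (1-p)*15.087109] = 38.801723
  V(1,1) = exp(-r*dt) * [p*15.087109 + (1-p)*0.000000] = 7.246231
  V(0,0) = exp(-r*dt) * [p*38.801723 + (1-p)*7.246231] = 22.282340

Answer: Price = V(0,0) = 22.2823


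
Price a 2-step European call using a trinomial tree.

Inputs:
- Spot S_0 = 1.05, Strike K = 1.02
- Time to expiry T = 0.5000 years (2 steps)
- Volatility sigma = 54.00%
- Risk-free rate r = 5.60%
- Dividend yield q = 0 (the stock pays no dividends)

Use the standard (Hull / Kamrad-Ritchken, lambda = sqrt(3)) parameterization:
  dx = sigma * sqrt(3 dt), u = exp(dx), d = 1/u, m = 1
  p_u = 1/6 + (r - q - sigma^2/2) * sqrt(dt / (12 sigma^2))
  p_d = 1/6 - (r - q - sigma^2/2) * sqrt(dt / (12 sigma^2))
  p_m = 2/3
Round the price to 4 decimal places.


dt = T/N = 0.250000; dx = sigma*sqrt(3*dt) = 0.467654
u = exp(dx) = 1.596245; d = 1/u = 0.626470
p_u = 0.142664, p_m = 0.666667, p_d = 0.190669
Discount per step: exp(-r*dt) = 0.986098
Stock lattice S(k, j) with j the centered position index:
  k=0: S(0,+0) = 1.0500
  k=1: S(1,-1) = 0.6578; S(1,+0) = 1.0500; S(1,+1) = 1.6761
  k=2: S(2,-2) = 0.4121; S(2,-1) = 0.6578; S(2,+0) = 1.0500; S(2,+1) = 1.6761; S(2,+2) = 2.6754
Terminal payoffs V(N, j) = max(S_T - K, 0):
  V(2,-2) = 0.000000; V(2,-1) = 0.000000; V(2,+0) = 0.030000; V(2,+1) = 0.656057; V(2,+2) = 1.655397
Backward induction: V(k, j) = exp(-r*dt) * [p_u * V(k+1, j+1) + p_m * V(k+1, j) + p_d * V(k+1, j-1)]
  V(1,-1) = exp(-r*dt) * [p_u*0.030000 + p_m*0.000000 + p_d*0.000000] = 0.004220
  V(1,+0) = exp(-r*dt) * [p_u*0.656057 + p_m*0.030000 + p_d*0.000000] = 0.112016
  V(1,+1) = exp(-r*dt) * [p_u*1.655397 + p_m*0.656057 + p_d*0.030000] = 0.669813
  V(0,+0) = exp(-r*dt) * [p_u*0.669813 + p_m*0.112016 + p_d*0.004220] = 0.168663

Answer: Price = V(0,0) = 0.1687


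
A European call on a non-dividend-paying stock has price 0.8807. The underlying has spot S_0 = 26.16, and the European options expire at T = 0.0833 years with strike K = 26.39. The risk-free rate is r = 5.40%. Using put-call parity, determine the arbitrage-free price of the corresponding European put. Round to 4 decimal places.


Put-call parity: C - P = S_0 * exp(-qT) - K * exp(-rT).
S_0 * exp(-qT) = 26.1600 * 1.00000000 = 26.16000000
K * exp(-rT) = 26.3900 * 0.99551190 = 26.27155909
P = C - S*exp(-qT) + K*exp(-rT)
P = 0.8807 - 26.16000000 + 26.27155909 = 0.9923

Answer: Put price = 0.9923


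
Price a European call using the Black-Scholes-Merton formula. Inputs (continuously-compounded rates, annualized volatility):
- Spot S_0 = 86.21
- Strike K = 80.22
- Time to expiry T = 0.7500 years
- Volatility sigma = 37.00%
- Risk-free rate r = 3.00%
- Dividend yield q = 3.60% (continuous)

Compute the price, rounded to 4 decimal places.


d1 = (ln(S/K) + (r - q + 0.5*sigma^2) * T) / (sigma * sqrt(T)) = 0.37091110
d2 = d1 - sigma * sqrt(T) = 0.05048170
exp(-rT) = 0.97775124; exp(-qT) = 0.97336124
C = S_0 * exp(-qT) * N(d1) - K * exp(-rT) * N(d2)
N(d1) = 0.64464813; N(d2) = 0.52013073
C = 86.2100 * 0.97336124 * 0.64464813 - 80.2200 * 0.97775124 * 0.52013073 = 13.2981

Answer: Price = 13.2981


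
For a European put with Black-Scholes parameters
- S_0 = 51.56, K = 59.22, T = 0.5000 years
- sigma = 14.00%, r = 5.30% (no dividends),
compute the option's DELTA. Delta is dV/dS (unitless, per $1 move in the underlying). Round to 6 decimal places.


Answer: Delta = -0.860375

Derivation:
d1 = -1.0820061558; d2 = -1.1810011051
phi(d1) = 0.2221711621; exp(-qT) = 1.0000000000; exp(-rT) = 0.9738480438
N(-d1) = 0.8603751037
Delta = -exp(-qT) * N(-d1) = -1.0000000000 * 0.8603751037 = -0.860375


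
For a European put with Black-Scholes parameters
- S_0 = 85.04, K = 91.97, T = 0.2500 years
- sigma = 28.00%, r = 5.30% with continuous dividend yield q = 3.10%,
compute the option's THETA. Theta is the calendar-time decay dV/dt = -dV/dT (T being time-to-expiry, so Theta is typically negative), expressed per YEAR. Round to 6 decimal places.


Answer: Theta = -6.804229

Derivation:
d1 = -0.4502907349; d2 = -0.5902907349
phi(d1) = 0.3604797823; exp(-qT) = 0.9922799538; exp(-rT) = 0.9868373948
Theta = -S*exp(-qT)*phi(d1)*sigma/(2*sqrt(T)) + r*K*exp(-rT)*N(-d2) - q*S*exp(-qT)*N(-d1)
N(-d1) = 0.6737495906; N(-d2) = 0.7225021251; sqrt(T) = 0.5000000000
Term 1 = -85.0400 * 0.9922799538 * 0.3604797823 * 0.2800 / (2 * 0.5000000000) = -8.5171915139
Term 2 = 0.0530 * 91.9700 * 0.9868373948 * 0.7225021251 = 3.4754158946
Term 3 = -0.0310 * 85.0400 * 0.9922799538 * 0.6737495906 = -1.7624535401
Theta = -8.5171915139 + (3.4754158946) + (-1.7624535401) = -6.804229


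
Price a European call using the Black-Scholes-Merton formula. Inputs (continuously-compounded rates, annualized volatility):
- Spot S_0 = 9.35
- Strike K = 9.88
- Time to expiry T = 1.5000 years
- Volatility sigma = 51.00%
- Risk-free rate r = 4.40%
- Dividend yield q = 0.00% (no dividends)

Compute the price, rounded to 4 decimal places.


d1 = (ln(S/K) + (r - q + 0.5*sigma^2) * T) / (sigma * sqrt(T)) = 0.32970265
d2 = d1 - sigma * sqrt(T) = -0.29491723
exp(-rT) = 0.93613086; exp(-qT) = 1.00000000
C = S_0 * exp(-qT) * N(d1) - K * exp(-rT) * N(d2)
N(d1) = 0.62918767; N(d2) = 0.38402855
C = 9.3500 * 1.00000000 * 0.62918767 - 9.8800 * 0.93613086 * 0.38402855 = 2.3310

Answer: Price = 2.3310


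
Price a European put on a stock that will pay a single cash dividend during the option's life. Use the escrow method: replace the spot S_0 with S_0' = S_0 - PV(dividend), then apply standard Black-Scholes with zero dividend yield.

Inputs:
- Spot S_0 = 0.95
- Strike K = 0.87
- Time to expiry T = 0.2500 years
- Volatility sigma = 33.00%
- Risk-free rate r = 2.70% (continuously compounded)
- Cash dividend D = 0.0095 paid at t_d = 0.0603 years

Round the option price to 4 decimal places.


PV(D) = D * exp(-r * t_d) = 0.0095 * 0.99837322 = 0.00948455
S_0' = S_0 - PV(D) = 0.9500 - 0.00948455 = 0.94051545
d1 = (ln(S_0'/K) + (r + sigma^2/2)*T) / (sigma*sqrt(T)) = 0.59574163
d2 = d1 - sigma*sqrt(T) = 0.43074163
exp(-rT) = 0.99327273
N(-d1) = 0.27567392; N(-d2) = 0.33332812
P = K * exp(-rT) * N(-d2) - S_0' * N(-d1) = 0.8700 * 0.99327273 * 0.33332812 - 0.94051545 * 0.27567392 = 0.0288

Answer: Price = 0.0288


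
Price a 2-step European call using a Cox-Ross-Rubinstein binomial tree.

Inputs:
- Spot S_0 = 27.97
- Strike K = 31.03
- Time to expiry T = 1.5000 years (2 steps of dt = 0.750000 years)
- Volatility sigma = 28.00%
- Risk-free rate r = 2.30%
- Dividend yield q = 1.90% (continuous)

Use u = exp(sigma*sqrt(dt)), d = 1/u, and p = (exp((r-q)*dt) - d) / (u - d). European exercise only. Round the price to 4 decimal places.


dt = T/N = 0.750000
u = exp(sigma*sqrt(dt)) = 1.274415; d = 1/u = 0.784674
p = (exp((r-q)*dt) - d) / (u - d) = 0.445808
Discount per step: exp(-r*dt) = 0.982898
Stock lattice S(k, i) with i counting down-moves:
  k=0: S(0,0) = 27.9700
  k=1: S(1,0) = 35.6454; S(1,1) = 21.9473
  k=2: S(2,0) = 45.4270; S(2,1) = 27.9700; S(2,2) = 17.2215
Terminal payoffs V(N, i) = max(S_T - K, 0):
  V(2,0) = 14.397004; V(2,1) = 0.000000; V(2,2) = 0.000000
Backward induction: V(k, i) = exp(-r*dt) * [p * V(k+1, i) + (1-p) * V(k+1, i+1)].
  V(1,0) = exp(-r*dt) * [p*14.397004 + (1-p)*0.000000] = 6.308539
  V(1,1) = exp(-r*dt) * [p*0.000000 + (1-p)*0.000000] = 0.000000
  V(0,0) = exp(-r*dt) * [p*6.308539 + (1-p)*0.000000] = 2.764302

Answer: Price = V(0,0) = 2.7643


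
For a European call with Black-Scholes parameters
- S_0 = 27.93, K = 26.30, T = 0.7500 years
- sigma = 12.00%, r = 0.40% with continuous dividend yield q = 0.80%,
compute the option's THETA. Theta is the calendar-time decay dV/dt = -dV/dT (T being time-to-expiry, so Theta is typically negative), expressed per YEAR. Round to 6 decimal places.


d1 = 0.6017186919; d2 = 0.4977956434
phi(d1) = 0.3328806621; exp(-qT) = 0.9940179641; exp(-rT) = 0.9970044955
Theta = -S*exp(-qT)*phi(d1)*sigma/(2*sqrt(T)) - r*K*exp(-rT)*N(d2) + q*S*exp(-qT)*N(d1)
N(d1) = 0.7263192972; N(d2) = 0.6906859565; sqrt(T) = 0.8660254038
Term 1 = -27.9300 * 0.9940179641 * 0.3328806621 * 0.1200 / (2 * 0.8660254038) = -0.6402865132
Term 2 = -0.0040 * 26.3000 * 0.9970044955 * 0.6906859565 = -0.0724425088
Term 3 = 0.0080 * 27.9300 * 0.9940179641 * 0.7263192972 = 0.1613179664
Theta = -0.6402865132 + (-0.0724425088) + (0.1613179664) = -0.551411

Answer: Theta = -0.551411


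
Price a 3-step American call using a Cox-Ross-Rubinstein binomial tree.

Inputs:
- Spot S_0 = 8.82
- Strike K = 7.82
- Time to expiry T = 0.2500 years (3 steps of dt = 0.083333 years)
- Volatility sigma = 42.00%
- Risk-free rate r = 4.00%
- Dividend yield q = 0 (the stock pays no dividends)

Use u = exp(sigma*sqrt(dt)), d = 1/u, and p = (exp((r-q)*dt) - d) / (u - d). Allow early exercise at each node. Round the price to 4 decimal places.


Answer: Price = V(0,0) = 1.3110

Derivation:
dt = T/N = 0.083333
u = exp(sigma*sqrt(dt)) = 1.128900; d = 1/u = 0.885818
p = (exp((r-q)*dt) - d) / (u - d) = 0.483462
Discount per step: exp(-r*dt) = 0.996672
Stock lattice S(k, i) with i counting down-moves:
  k=0: S(0,0) = 8.8200
  k=1: S(1,0) = 9.9569; S(1,1) = 7.8129
  k=2: S(2,0) = 11.2403; S(2,1) = 8.8200; S(2,2) = 6.9208
  k=3: S(3,0) = 12.6892; S(3,1) = 9.9569; S(3,2) = 7.8129; S(3,3) = 6.1306
Terminal payoffs V(N, i) = max(S_T - K, 0):
  V(3,0) = 4.869217; V(3,1) = 2.136896; V(3,2) = 0.000000; V(3,3) = 0.000000
Backward induction: V(k, i) = exp(-r*dt) * [p * V(k+1, i) + (1-p) * V(k+1, i+1)]; then take max(V_cont, immediate exercise) for American.
  V(2,0) = exp(-r*dt) * [p*4.869217 + (1-p)*2.136896] = 3.446362; exercise = 3.420339; V(2,0) = max -> 3.446362
  V(2,1) = exp(-r*dt) * [p*2.136896 + (1-p)*0.000000] = 1.029670; exercise = 1.000000; V(2,1) = max -> 1.029670
  V(2,2) = exp(-r*dt) * [p*0.000000 + (1-p)*0.000000] = 0.000000; exercise = 0.000000; V(2,2) = max -> 0.000000
  V(1,0) = exp(-r*dt) * [p*3.446362 + (1-p)*1.029670] = 2.190734; exercise = 2.136896; V(1,0) = max -> 2.190734
  V(1,1) = exp(-r*dt) * [p*1.029670 + (1-p)*0.000000] = 0.496150; exercise = 0.000000; V(1,1) = max -> 0.496150
  V(0,0) = exp(-r*dt) * [p*2.190734 + (1-p)*0.496150] = 1.311039; exercise = 1.000000; V(0,0) = max -> 1.311039
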